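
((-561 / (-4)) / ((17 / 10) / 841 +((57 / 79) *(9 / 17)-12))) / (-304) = 3168143715 / 79768626592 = 0.04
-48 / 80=-3 / 5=-0.60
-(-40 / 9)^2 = -1600 / 81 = -19.75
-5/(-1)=5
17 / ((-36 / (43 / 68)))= -43 / 144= -0.30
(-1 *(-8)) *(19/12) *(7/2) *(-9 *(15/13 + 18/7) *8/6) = -1981.85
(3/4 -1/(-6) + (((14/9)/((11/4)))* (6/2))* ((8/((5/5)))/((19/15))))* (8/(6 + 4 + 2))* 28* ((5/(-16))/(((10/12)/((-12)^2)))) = -2451036/209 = -11727.44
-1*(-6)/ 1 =6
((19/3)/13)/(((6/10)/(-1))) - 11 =-1382/117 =-11.81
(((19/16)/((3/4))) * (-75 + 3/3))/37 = -19/6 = -3.17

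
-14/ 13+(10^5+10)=1300116/ 13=100008.92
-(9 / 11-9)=8.18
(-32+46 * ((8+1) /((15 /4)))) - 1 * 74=22 /5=4.40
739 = 739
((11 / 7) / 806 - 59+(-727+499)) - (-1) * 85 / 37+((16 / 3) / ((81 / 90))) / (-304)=-30490919513 / 107090802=-284.72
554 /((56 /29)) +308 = 16657 /28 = 594.89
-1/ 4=-0.25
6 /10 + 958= 4793 /5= 958.60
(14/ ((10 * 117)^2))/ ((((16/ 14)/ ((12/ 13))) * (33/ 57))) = 931/ 65250900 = 0.00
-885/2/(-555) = 59/74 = 0.80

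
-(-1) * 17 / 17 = 1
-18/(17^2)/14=-9/2023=-0.00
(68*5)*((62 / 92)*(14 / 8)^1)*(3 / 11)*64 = 1770720 / 253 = 6998.89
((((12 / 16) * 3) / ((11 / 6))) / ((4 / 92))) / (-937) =-621 / 20614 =-0.03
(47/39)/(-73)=-47/2847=-0.02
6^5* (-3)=-23328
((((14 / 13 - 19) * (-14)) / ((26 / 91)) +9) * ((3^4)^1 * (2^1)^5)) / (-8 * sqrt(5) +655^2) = 239169024 * sqrt(5) / 2392811853965 +2565237263040 / 478562370793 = 5.36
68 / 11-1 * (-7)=145 / 11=13.18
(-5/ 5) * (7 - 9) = 2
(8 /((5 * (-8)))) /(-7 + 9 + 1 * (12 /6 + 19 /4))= -4 /175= -0.02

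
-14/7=-2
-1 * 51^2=-2601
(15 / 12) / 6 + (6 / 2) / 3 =29 / 24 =1.21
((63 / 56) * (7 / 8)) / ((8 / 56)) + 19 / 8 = 593 / 64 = 9.27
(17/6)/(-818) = -17/4908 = -0.00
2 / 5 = 0.40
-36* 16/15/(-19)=192/95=2.02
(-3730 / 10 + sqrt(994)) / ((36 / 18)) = -373 / 2 + sqrt(994) / 2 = -170.74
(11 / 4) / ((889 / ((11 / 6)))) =121 / 21336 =0.01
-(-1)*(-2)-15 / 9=-11 / 3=-3.67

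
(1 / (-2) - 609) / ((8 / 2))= -1219 / 8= -152.38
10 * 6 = 60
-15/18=-5/6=-0.83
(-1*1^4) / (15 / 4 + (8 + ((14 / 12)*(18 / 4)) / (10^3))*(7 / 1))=-4000 / 239147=-0.02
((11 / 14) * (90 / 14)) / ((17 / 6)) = 1485 / 833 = 1.78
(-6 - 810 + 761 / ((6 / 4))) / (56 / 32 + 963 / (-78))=48152 / 1653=29.13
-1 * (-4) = 4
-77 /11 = -7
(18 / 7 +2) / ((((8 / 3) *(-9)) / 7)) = -4 / 3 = -1.33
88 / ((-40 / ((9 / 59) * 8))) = -792 / 295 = -2.68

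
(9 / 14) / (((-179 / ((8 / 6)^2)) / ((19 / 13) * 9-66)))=5496 / 16289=0.34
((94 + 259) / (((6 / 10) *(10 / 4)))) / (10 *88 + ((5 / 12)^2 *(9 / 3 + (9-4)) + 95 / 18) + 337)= 706 / 3671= 0.19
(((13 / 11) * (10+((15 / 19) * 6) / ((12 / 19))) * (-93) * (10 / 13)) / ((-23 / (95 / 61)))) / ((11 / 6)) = 9276750 / 169763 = 54.65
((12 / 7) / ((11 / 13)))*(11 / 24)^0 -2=2 / 77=0.03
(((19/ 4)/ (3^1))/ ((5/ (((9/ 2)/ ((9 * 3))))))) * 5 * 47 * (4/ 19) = 47/ 18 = 2.61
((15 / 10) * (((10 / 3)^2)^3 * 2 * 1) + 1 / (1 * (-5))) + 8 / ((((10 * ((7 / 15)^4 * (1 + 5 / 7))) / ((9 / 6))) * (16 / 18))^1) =27549383291 / 6667920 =4131.63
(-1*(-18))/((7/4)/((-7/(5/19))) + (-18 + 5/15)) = -4104/4043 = -1.02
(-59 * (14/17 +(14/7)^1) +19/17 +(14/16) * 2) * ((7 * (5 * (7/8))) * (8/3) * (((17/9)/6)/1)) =-303065/72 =-4209.24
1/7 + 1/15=22/105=0.21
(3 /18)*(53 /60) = 53 /360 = 0.15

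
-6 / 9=-0.67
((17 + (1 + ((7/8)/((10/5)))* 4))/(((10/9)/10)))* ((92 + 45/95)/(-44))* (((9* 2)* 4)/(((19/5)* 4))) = -1769.55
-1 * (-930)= 930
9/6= 3/2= 1.50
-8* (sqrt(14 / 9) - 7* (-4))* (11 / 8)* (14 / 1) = -4312 - 154* sqrt(14) / 3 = -4504.07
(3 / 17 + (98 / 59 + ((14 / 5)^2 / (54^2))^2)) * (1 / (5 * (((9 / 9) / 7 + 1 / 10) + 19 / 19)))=8570184141092 / 28983795688125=0.30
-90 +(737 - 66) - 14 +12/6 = 569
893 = 893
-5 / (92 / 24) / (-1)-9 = -177 / 23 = -7.70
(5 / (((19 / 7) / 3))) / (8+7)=0.37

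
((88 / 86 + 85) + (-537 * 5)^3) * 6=-4994046412056 / 43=-116140614233.86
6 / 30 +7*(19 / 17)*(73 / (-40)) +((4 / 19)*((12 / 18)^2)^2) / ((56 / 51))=-34284163 / 2441880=-14.04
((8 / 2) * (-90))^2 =129600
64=64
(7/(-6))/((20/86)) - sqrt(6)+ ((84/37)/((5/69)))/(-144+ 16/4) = -58169/11100 - sqrt(6) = -7.69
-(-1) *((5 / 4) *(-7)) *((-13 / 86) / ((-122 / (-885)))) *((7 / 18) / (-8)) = -939575 / 2014464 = -0.47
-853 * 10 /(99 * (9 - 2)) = -8530 /693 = -12.31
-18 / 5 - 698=-3508 / 5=-701.60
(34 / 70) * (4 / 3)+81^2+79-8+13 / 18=4179023 / 630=6633.37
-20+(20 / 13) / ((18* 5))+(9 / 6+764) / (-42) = -125173 / 3276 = -38.21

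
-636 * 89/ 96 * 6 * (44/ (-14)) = 155661/ 14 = 11118.64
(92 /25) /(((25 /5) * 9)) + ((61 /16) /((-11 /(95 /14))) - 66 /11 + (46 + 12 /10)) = 38.93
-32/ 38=-16/ 19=-0.84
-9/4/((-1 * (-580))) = -0.00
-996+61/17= -16871/17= -992.41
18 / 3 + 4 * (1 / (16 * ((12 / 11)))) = 299 / 48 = 6.23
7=7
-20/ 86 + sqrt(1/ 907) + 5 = sqrt(907)/ 907 + 205/ 43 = 4.80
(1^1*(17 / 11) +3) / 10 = 5 / 11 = 0.45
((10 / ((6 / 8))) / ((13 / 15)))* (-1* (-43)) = 8600 / 13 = 661.54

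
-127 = -127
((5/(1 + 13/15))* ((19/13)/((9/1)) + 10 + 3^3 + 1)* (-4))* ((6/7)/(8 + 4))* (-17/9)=1897625/34398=55.17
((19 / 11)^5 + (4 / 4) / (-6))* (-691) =-10154620213 / 966306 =-10508.70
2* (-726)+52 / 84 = -30479 / 21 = -1451.38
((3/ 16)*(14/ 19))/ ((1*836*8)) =21/ 1016576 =0.00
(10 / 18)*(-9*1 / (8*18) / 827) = -0.00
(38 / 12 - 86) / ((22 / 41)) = -20377 / 132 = -154.37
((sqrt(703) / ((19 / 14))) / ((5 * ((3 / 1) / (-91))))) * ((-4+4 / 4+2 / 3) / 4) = 4459 * sqrt(703) / 1710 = 69.14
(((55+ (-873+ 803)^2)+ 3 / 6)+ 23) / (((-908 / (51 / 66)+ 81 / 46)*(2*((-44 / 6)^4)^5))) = -13574703701775987 / 1294489936410501504475264070975488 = -0.00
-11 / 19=-0.58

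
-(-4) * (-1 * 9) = -36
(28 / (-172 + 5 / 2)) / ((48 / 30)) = -35 / 339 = -0.10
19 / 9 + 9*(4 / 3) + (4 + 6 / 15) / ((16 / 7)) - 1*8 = 8.04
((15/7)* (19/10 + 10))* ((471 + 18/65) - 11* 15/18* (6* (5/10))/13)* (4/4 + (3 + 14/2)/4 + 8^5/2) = 20389596255/104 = 196053810.14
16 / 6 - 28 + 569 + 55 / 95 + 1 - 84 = 26291 / 57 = 461.25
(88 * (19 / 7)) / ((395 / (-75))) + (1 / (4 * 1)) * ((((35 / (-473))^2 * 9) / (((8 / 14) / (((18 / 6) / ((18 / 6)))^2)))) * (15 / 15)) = -89735295345 / 1979554192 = -45.33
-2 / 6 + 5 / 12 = 1 / 12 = 0.08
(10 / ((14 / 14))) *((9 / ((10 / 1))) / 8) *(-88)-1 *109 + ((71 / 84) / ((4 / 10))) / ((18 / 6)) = -104477 / 504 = -207.30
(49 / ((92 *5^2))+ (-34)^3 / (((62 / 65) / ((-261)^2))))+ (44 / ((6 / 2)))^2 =-1801239403635529 / 641700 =-2806980526.16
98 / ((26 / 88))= 4312 / 13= 331.69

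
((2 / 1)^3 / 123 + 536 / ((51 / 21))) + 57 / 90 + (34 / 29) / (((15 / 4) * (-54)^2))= 221.40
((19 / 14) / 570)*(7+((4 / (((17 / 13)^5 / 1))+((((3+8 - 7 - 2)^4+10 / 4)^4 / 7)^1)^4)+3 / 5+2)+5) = 87587513269923233376130621382741 / 469176220365619200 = 186683615810000.17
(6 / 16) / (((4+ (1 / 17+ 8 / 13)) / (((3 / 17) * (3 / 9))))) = 39 / 8264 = 0.00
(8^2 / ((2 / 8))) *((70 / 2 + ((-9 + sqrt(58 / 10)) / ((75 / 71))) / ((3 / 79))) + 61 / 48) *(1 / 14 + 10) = -84865832 / 175 + 33743744 *sqrt(145) / 2625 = -330155.81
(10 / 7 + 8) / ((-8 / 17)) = -561 / 28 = -20.04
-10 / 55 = -2 / 11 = -0.18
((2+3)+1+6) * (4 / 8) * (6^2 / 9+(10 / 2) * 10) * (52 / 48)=351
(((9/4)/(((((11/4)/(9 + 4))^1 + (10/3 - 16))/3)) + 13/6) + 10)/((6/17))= 2303857/69948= 32.94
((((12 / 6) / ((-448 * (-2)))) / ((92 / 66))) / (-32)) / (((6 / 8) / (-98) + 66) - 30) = -77 / 55382528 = -0.00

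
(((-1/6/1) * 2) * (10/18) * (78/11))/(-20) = 13/198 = 0.07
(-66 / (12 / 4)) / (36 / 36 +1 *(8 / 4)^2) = -22 / 5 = -4.40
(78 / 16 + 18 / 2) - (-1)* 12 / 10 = 603 / 40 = 15.08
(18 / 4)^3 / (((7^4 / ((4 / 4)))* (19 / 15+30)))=0.00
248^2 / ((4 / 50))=768800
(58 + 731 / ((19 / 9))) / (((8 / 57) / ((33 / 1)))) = 760419 / 8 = 95052.38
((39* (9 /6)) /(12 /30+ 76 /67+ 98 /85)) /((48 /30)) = 3331575 /244864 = 13.61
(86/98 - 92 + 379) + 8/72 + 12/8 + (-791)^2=552105971/882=625970.49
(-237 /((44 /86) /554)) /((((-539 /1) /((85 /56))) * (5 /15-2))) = -143968257 /332024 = -433.61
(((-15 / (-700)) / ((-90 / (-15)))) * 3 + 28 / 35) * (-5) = -227 / 56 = -4.05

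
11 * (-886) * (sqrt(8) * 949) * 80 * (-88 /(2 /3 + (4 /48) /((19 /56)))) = 142746933120 * sqrt(2) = 201874648805.47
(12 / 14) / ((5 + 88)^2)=2 / 20181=0.00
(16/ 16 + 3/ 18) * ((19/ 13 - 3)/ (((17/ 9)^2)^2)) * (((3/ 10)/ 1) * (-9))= 413343/ 1085773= 0.38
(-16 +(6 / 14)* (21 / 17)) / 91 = -263 / 1547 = -0.17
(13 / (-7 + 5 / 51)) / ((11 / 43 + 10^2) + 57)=-9503 / 793408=-0.01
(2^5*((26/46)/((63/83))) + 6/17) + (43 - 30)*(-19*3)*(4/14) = -4619488/24633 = -187.53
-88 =-88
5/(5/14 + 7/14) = 35/6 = 5.83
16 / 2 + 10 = 18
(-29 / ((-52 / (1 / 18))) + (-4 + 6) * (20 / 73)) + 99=6804029 / 68328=99.58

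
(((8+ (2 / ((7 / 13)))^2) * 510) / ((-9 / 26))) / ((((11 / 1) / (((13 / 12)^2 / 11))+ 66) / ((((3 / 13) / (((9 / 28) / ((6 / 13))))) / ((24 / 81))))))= -212.38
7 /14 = 1 /2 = 0.50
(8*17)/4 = 34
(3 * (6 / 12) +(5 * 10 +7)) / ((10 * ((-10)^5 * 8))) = -117 / 16000000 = -0.00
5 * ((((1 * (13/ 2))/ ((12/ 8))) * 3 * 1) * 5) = 325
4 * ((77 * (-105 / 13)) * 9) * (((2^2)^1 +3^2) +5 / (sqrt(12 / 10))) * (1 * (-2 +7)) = -1455300 - 1212750 * sqrt(30) / 13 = -1966261.95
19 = 19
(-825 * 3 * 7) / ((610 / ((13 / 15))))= -3003 / 122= -24.61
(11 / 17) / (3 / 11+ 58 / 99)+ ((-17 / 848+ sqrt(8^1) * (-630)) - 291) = -1260 * sqrt(2) - 355680853 / 1225360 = -2072.18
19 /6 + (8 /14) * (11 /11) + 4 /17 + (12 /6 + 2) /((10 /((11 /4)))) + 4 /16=38009 /7140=5.32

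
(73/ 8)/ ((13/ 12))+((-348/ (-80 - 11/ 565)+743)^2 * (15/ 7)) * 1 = 529427799166083/ 442347542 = 1196859.37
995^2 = 990025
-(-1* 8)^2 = -64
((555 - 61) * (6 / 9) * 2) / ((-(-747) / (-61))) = -120536 / 2241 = -53.79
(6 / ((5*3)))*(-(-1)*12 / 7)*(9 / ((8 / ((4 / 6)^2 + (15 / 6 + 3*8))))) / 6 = 97 / 28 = 3.46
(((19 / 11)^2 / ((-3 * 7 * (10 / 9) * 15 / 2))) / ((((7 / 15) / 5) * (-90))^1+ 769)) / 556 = -361 / 8954771980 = -0.00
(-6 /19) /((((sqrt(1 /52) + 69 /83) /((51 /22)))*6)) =-0.13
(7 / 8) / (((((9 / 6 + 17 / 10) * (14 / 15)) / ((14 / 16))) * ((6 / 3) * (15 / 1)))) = 0.01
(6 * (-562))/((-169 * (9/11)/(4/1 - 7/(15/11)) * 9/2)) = -6.14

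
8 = 8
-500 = -500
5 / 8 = 0.62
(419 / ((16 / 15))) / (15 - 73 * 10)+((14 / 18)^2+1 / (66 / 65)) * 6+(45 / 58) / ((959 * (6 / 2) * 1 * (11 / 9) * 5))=15444219391 / 1718052336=8.99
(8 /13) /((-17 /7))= -56 /221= -0.25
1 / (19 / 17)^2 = 289 / 361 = 0.80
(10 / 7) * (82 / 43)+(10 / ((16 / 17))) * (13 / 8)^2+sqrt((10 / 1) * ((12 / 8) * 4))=2 * sqrt(15)+4743705 / 154112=38.53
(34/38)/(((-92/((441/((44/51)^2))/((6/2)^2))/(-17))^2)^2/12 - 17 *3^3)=-0.00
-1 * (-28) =28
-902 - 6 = -908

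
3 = 3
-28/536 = -7/134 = -0.05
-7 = -7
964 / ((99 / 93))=29884 / 33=905.58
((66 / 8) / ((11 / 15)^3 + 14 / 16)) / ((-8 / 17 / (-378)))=357847875 / 68546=5220.55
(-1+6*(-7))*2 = -86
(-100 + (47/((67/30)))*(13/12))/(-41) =10345/5494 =1.88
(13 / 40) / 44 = 13 / 1760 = 0.01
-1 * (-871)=871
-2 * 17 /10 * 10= -34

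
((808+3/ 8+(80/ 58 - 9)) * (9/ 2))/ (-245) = -334395/ 22736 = -14.71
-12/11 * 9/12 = -9/11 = -0.82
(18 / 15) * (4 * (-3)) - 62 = -382 / 5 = -76.40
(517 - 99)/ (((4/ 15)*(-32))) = -3135/ 64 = -48.98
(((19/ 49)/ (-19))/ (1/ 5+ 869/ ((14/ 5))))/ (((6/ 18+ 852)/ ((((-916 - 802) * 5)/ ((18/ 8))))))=343600/ 1167319083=0.00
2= 2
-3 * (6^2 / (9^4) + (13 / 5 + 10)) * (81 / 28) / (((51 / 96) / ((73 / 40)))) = -3354131 / 8925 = -375.81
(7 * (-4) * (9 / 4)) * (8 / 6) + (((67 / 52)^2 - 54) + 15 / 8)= -363593 / 2704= -134.46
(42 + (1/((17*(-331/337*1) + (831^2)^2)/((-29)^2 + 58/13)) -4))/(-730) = -79389112133086867/1525106627748671500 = -0.05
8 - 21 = -13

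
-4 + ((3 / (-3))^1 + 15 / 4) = -5 / 4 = -1.25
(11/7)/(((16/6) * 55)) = 3/280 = 0.01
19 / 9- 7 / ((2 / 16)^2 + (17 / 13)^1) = -10499 / 3303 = -3.18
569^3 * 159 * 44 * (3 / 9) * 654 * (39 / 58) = 5478702330779964 / 29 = 188920770026895.31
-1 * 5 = -5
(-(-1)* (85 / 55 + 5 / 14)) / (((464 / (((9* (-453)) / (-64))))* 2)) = 0.13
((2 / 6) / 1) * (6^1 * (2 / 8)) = 1 / 2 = 0.50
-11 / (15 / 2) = -22 / 15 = -1.47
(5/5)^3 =1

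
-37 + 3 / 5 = -182 / 5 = -36.40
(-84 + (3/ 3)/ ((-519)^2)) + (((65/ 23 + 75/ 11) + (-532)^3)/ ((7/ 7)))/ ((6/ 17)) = -29072867061957947/ 68148333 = -426611566.01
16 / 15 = 1.07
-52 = -52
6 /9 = 2 /3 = 0.67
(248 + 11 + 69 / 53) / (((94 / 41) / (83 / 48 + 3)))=32099843 / 59784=536.93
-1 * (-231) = 231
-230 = -230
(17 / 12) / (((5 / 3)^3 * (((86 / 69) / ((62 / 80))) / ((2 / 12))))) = 0.03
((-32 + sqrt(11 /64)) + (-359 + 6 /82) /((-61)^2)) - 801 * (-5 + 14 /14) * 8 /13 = sqrt(11) /8 + 3846786868 /1983293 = 1940.01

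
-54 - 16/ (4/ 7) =-82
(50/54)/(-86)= -25/2322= -0.01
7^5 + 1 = 16808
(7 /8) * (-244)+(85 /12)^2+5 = -158.33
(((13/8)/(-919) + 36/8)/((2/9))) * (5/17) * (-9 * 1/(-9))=1488195/249968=5.95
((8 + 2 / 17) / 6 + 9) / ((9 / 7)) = 1232 / 153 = 8.05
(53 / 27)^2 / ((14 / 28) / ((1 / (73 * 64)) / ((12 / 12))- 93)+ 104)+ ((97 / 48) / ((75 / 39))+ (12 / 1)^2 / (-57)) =-45012758782859 / 31292971477200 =-1.44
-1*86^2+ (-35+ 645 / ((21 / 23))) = -47072 / 7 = -6724.57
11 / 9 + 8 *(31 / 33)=865 / 99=8.74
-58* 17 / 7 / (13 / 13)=-986 / 7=-140.86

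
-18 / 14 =-9 / 7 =-1.29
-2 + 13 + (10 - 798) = -777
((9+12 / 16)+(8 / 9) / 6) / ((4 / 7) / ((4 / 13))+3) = 7483 / 3672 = 2.04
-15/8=-1.88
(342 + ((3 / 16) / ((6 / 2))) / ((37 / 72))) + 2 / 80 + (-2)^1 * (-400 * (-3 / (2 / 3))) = -4821623 / 1480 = -3257.85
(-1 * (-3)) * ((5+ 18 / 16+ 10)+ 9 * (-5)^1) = -693 / 8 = -86.62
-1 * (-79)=79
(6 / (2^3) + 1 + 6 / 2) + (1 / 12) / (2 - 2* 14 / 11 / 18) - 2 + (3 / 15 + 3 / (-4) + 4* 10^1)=155461 / 3680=42.24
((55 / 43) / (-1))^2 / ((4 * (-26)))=-3025 / 192296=-0.02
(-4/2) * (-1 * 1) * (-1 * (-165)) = 330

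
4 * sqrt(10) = 12.65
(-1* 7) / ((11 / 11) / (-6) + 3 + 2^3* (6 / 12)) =-42 / 41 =-1.02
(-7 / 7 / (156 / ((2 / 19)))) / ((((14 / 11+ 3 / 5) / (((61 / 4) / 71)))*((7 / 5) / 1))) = -16775 / 303460248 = -0.00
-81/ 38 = -2.13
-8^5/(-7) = 32768/7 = 4681.14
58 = 58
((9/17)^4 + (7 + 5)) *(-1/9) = -336271/250563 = -1.34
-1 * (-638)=638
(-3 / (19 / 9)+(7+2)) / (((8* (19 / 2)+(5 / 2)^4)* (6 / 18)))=6912 / 34979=0.20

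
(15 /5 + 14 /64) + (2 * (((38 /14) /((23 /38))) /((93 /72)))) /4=791321 /159712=4.95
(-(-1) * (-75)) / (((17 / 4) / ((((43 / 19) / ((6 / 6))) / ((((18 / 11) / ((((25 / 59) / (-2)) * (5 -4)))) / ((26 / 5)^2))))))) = 7993700 / 57171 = 139.82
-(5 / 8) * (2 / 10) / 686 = -0.00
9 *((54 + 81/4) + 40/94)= 126351/188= 672.08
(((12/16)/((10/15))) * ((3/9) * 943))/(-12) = -943/32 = -29.47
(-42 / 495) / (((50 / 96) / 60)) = -2688 / 275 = -9.77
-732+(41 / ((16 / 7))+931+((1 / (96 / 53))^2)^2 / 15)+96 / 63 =1948323531607 / 8918138880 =218.47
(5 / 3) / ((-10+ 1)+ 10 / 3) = -5 / 17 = -0.29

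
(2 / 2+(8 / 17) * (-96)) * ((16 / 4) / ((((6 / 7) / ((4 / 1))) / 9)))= -126168 / 17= -7421.65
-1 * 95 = -95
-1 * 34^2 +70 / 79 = -91254 / 79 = -1155.11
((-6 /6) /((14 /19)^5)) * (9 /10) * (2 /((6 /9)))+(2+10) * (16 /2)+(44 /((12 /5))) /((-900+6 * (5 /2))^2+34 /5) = 5280429269219059 /63186128940480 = 83.57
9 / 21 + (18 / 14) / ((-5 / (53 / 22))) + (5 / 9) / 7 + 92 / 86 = 285541 / 297990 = 0.96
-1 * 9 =-9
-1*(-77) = 77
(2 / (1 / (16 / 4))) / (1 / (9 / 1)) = 72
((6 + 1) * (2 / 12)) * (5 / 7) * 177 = 295 / 2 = 147.50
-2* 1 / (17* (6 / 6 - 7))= 1 / 51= 0.02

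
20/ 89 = 0.22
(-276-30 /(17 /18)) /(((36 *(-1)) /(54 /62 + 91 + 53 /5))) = 6924988 /7905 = 876.03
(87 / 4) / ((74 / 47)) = 13.81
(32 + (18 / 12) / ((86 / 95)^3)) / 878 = 43279709 / 1116914336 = 0.04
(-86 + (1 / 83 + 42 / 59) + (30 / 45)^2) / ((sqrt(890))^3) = -0.00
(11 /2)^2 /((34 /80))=1210 /17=71.18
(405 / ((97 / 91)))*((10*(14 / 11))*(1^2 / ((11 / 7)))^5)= 86719077900 / 171841417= 504.65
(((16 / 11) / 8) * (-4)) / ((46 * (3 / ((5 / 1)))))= -20 / 759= -0.03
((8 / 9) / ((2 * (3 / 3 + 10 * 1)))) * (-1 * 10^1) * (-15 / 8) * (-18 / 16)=-75 / 88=-0.85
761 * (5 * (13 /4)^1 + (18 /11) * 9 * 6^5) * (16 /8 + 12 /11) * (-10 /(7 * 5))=-65196826531 /847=-76973821.17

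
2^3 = 8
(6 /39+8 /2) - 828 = -10710 /13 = -823.85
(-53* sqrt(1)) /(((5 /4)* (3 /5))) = -212 /3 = -70.67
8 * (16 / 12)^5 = 8192 / 243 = 33.71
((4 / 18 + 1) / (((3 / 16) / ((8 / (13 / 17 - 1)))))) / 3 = -5984 / 81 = -73.88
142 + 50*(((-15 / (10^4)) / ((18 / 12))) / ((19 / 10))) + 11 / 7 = 38183 / 266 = 143.55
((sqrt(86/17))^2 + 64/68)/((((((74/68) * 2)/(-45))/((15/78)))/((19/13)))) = -218025/6253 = -34.87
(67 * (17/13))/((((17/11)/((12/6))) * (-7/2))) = -2948/91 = -32.40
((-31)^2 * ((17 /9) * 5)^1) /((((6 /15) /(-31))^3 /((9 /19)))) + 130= -304184709615 /152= -2001215194.84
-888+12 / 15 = -4436 / 5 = -887.20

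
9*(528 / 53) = 4752 / 53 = 89.66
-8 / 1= -8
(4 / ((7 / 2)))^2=64 / 49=1.31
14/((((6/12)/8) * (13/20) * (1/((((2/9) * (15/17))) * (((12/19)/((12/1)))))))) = 44800/12597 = 3.56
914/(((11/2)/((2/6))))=1828/33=55.39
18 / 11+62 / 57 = 1708 / 627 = 2.72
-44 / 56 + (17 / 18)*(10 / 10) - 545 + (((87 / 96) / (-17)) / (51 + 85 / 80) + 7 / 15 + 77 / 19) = -13084088837 / 24215310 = -540.32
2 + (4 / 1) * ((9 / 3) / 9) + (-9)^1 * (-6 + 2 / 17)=2870 / 51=56.27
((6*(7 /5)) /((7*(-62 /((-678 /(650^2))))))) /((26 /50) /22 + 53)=3729 /6366039875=0.00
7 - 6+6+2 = 9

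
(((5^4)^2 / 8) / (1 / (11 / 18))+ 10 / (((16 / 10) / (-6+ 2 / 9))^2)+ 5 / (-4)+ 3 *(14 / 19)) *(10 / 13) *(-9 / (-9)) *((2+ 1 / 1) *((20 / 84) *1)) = 2635715275 / 160056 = 16467.46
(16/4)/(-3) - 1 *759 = -760.33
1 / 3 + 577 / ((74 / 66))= 57160 / 111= 514.95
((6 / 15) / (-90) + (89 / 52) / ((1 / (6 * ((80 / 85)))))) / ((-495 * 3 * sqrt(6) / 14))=-3362653 * sqrt(6) / 221524875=-0.04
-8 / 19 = -0.42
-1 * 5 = -5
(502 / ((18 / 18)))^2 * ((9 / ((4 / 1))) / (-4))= -567009 / 4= -141752.25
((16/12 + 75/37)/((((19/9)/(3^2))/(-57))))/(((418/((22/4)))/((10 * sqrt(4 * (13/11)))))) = -233.61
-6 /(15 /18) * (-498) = 17928 /5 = 3585.60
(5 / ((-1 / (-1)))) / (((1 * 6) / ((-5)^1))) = -25 / 6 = -4.17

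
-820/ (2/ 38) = -15580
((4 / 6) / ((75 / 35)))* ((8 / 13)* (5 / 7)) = 16 / 117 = 0.14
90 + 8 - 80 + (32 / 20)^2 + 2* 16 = 1314 / 25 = 52.56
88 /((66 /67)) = 268 /3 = 89.33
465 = 465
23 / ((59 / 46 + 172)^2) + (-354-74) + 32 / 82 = -1113925901024 / 2605010481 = -427.61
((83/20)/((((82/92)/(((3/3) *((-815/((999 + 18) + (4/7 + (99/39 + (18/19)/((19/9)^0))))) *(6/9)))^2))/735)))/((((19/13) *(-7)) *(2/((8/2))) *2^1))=-18155111638115725/191674922497536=-94.72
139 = 139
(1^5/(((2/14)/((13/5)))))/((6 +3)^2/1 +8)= 91/445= 0.20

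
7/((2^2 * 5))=7/20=0.35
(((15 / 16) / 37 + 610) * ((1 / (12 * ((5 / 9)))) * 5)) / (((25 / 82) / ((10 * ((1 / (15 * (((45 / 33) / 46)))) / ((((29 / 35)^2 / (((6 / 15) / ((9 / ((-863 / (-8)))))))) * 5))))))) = 31681871644577 / 672127200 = 47136.72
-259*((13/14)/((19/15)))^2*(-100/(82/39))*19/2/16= 3930.61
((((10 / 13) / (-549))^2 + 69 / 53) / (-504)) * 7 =-0.02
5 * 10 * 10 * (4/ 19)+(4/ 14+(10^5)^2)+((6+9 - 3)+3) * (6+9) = 1330000043963/ 133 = 10000000330.55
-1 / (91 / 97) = -97 / 91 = -1.07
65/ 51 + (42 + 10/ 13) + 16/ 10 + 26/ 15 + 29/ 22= 710269/ 14586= 48.70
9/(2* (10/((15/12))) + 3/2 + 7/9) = 162/329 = 0.49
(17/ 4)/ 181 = 0.02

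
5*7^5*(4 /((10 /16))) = 537824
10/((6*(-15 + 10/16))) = -8/69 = -0.12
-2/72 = -1/36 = -0.03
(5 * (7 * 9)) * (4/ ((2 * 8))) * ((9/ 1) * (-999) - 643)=-1517355/ 2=-758677.50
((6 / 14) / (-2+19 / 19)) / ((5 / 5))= -3 / 7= -0.43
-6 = -6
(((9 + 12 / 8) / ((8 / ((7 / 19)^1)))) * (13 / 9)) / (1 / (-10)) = -3185 / 456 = -6.98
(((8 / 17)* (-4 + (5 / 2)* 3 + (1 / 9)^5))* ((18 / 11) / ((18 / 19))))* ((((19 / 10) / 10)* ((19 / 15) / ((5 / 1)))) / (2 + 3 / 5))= 567026671 / 10766108925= 0.05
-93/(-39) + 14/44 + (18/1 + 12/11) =6233/286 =21.79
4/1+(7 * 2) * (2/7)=8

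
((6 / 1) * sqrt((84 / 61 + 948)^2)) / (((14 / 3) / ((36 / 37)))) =18763488 / 15799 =1187.64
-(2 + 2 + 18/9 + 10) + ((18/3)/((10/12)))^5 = 60416176/3125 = 19333.18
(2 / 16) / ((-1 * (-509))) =1 / 4072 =0.00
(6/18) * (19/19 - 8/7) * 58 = -58/21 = -2.76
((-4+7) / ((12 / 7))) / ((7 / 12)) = 3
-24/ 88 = -3/ 11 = -0.27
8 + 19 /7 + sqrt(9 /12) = sqrt(3) /2 + 75 /7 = 11.58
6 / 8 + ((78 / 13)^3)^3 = 40310787 / 4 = 10077696.75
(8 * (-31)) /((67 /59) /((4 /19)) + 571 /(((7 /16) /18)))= -409696 /38818639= -0.01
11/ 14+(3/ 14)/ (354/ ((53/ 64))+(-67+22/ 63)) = 6631304/ 8433467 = 0.79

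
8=8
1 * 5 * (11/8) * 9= 495/8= 61.88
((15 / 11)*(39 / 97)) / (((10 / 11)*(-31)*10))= -117 / 60140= -0.00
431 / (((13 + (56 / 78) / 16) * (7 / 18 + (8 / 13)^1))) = 15733224 / 478225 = 32.90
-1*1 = -1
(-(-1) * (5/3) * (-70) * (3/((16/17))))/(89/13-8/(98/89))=1895075/2136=887.21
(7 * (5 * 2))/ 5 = 14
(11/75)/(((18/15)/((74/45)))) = 407/2025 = 0.20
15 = 15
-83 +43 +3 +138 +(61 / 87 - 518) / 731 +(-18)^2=26983720 / 63597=424.29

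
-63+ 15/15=-62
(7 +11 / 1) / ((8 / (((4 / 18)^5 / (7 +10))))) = 8 / 111537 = 0.00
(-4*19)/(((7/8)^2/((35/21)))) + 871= 103717/147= 705.56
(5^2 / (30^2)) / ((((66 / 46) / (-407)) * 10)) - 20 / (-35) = -1637 / 7560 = -0.22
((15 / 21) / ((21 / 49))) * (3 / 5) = 1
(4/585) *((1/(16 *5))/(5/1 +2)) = 1/81900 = 0.00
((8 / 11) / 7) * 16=128 / 77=1.66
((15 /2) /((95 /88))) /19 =132 /361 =0.37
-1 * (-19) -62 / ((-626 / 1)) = 5978 / 313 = 19.10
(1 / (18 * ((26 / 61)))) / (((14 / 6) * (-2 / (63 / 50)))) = -183 / 5200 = -0.04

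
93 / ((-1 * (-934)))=93 / 934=0.10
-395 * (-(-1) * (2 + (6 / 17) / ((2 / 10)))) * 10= -252800 / 17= -14870.59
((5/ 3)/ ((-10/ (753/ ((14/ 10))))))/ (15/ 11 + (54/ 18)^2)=-8.65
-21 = -21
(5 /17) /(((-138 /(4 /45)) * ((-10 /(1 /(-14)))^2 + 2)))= -1 /103469157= -0.00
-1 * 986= -986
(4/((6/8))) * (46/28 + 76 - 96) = -97.90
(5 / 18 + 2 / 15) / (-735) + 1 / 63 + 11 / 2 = 182419 / 33075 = 5.52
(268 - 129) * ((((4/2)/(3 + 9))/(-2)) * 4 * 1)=-139/3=-46.33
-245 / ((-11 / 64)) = 15680 / 11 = 1425.45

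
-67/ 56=-1.20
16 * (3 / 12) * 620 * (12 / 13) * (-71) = -2112960 / 13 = -162535.38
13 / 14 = 0.93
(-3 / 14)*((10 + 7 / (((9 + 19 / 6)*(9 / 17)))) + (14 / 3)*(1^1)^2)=-1725 / 511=-3.38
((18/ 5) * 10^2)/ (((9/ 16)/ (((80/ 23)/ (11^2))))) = 51200/ 2783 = 18.40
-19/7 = -2.71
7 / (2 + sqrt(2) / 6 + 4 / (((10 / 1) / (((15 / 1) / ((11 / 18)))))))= 180180 / 304079 - 2541 * sqrt(2) / 304079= 0.58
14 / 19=0.74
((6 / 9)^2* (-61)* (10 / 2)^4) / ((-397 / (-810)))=-13725000 / 397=-34571.79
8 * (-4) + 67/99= -31.32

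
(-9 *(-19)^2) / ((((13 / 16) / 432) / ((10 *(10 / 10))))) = -224570880 / 13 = -17274683.08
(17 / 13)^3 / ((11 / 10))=49130 / 24167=2.03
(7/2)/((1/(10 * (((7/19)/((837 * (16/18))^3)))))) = 245/7824784896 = 0.00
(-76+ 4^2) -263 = -323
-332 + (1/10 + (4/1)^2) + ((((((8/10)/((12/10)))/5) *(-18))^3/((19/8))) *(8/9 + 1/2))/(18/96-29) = -5529021/17518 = -315.62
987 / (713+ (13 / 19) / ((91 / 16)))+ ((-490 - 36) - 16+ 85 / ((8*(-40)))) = -1094398127 / 2023360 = -540.88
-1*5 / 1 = -5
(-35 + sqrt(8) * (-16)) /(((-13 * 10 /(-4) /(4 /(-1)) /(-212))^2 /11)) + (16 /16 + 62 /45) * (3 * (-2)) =-1012498432 * sqrt(2) /4225 - 664488262 /2535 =-601034.19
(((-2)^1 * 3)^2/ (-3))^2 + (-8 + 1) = 137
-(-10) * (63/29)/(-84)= -15/58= -0.26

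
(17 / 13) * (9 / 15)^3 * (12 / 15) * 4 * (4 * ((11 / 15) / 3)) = 35904 / 40625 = 0.88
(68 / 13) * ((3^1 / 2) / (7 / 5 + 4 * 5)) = 510 / 1391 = 0.37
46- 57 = -11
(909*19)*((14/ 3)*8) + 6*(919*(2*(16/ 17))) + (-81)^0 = 11137793/ 17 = 655164.29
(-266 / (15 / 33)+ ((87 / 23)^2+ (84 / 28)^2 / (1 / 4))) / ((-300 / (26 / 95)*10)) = 18392257 / 376912500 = 0.05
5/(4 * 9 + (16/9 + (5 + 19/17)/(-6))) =765/5624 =0.14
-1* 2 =-2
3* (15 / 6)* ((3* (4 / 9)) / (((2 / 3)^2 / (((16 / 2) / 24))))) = 15 / 2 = 7.50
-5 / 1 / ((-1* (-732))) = -5 / 732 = -0.01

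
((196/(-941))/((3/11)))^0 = 1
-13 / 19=-0.68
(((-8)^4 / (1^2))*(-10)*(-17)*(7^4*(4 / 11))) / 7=955351040 / 11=86850094.55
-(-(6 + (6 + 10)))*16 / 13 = 352 / 13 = 27.08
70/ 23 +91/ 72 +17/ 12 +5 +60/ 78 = 247427/ 21528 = 11.49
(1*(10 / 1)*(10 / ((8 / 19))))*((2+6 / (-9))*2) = 1900 / 3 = 633.33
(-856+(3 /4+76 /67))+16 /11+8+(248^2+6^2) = 178929859 /2948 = 60695.34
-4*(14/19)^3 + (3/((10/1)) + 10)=596717/68590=8.70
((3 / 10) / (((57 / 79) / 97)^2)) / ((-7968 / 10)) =-58721569 / 8629344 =-6.80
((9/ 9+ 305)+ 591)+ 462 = 1359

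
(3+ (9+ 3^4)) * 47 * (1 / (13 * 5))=4371 / 65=67.25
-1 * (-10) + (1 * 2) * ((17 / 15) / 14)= 1067 / 105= 10.16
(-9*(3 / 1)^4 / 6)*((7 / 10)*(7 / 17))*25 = -59535 / 68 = -875.51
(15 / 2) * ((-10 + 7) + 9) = 45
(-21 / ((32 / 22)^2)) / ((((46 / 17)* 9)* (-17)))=847 / 35328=0.02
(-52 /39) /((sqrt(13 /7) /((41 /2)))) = -82*sqrt(91) /39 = -20.06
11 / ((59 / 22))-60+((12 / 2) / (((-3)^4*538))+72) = 6899909 / 428517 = 16.10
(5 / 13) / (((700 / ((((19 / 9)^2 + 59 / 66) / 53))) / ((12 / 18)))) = 0.00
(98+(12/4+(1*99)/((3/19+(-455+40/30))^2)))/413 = 6135526741/25088717500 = 0.24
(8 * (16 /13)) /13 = 0.76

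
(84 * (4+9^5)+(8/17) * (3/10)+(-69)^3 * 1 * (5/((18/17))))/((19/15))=1738671417/646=2691441.82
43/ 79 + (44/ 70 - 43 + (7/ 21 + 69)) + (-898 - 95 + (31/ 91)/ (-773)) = -80480176514/ 83356455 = -965.49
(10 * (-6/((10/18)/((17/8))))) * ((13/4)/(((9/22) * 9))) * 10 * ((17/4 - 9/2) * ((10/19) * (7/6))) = 310.98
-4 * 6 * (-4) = 96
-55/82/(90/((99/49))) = -121/8036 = -0.02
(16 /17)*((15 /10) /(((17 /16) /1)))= 384 /289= 1.33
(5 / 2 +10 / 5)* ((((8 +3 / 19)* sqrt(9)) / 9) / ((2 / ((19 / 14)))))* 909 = 422685 / 56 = 7547.95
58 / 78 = 0.74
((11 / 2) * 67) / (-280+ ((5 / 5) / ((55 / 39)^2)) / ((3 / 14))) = -1.33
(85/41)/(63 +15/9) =255/7954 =0.03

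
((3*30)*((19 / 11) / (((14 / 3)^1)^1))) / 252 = 285 / 2156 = 0.13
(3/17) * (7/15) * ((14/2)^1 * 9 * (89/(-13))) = -39249/1105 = -35.52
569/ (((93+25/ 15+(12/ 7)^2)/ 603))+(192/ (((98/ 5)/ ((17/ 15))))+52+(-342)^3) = -28120750988039/ 703052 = -39998109.65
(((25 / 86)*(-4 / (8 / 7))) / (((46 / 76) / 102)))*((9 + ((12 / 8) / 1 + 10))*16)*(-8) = 444964800 / 989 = 449913.85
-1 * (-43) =43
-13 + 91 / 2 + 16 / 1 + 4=105 / 2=52.50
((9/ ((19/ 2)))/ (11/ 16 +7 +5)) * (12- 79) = -19296/ 3857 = -5.00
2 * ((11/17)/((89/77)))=1.12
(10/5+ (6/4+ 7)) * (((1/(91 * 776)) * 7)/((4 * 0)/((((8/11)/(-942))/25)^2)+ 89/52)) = 21/34532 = 0.00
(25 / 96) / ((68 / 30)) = 125 / 1088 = 0.11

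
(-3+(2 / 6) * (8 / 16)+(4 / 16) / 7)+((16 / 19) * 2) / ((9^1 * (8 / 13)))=-11939 / 4788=-2.49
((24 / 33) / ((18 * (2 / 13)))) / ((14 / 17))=221 / 693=0.32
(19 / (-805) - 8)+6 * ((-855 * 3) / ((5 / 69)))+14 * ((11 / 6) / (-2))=-1025905799 / 4830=-212402.86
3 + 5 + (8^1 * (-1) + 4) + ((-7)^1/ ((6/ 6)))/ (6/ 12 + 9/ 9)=-2/ 3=-0.67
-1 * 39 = -39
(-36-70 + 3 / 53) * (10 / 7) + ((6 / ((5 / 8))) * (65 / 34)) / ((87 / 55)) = -25559830 / 182903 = -139.75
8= 8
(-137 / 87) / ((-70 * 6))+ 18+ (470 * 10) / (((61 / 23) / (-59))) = -233008336723 / 2228940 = -104537.73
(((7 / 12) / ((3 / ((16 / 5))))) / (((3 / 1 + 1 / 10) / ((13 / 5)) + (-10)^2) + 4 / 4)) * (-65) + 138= 3290530 / 23913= 137.60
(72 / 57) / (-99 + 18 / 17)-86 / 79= -917614 / 833055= -1.10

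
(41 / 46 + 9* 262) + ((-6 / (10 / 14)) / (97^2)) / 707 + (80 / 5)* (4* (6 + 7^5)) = 235705050990369 / 218571070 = 1078390.89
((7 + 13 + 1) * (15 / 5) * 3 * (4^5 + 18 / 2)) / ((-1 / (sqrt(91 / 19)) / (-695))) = 135689715 * sqrt(1729) / 19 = 296955125.70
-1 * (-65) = 65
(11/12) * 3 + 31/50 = 337/100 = 3.37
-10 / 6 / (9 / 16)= -80 / 27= -2.96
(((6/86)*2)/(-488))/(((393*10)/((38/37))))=-19/254273620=-0.00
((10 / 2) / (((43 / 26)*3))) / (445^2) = 26 / 5109045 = 0.00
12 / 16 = 3 / 4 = 0.75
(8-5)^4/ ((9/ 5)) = 45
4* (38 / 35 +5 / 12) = 631 / 105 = 6.01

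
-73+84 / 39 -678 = -9735 / 13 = -748.85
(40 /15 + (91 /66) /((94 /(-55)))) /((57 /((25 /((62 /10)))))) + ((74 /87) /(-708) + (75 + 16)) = 51797351507 /568387356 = 91.13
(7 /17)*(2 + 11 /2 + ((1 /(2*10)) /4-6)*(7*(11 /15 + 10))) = -3715831 /20400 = -182.15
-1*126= -126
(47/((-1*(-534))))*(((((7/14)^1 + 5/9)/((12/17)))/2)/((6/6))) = 15181/230688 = 0.07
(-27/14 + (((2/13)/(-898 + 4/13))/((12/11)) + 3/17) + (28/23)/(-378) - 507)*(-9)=292500934231/63881580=4578.80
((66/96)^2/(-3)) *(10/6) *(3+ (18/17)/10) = -1331/1632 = -0.82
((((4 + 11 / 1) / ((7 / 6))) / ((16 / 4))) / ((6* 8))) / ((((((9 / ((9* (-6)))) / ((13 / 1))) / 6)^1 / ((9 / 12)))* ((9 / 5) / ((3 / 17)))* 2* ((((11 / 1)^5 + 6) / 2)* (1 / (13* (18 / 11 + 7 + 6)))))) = -15525 / 5702752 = -0.00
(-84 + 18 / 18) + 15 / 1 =-68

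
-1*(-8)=8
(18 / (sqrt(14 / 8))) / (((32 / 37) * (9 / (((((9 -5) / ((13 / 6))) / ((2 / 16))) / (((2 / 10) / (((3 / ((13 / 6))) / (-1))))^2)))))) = 7192800 * sqrt(7) / 15379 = 1237.43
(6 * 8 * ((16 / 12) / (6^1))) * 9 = 96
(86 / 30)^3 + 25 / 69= 1856786 / 77625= 23.92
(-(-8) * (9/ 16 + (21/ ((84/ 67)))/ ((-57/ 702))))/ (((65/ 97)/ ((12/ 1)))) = -36398862/ 1235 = -29472.76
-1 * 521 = -521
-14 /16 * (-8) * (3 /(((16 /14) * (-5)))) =-147 /40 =-3.68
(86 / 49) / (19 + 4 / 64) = 1376 / 14945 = 0.09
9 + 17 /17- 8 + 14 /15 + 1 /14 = 631 /210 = 3.00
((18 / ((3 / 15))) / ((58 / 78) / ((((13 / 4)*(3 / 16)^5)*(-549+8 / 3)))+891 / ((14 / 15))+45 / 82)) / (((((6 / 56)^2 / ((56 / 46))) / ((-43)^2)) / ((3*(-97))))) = -570424054693044071520 / 105898490620861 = -5386517.33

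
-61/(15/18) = -73.20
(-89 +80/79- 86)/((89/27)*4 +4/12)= -74223/5767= -12.87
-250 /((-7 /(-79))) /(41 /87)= -1718250 /287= -5986.93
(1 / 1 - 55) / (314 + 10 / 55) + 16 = 1013 / 64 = 15.83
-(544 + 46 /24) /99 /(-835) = 6551 /991980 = 0.01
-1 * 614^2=-376996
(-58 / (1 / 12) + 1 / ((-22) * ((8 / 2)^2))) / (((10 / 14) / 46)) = -44822.58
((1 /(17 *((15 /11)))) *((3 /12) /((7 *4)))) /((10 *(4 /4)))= 11 /285600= 0.00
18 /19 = 0.95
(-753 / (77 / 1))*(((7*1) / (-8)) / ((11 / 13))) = 9789 / 968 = 10.11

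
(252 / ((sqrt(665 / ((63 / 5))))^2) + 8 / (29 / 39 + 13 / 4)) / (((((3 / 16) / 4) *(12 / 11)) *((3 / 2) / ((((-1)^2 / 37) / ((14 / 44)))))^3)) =0.02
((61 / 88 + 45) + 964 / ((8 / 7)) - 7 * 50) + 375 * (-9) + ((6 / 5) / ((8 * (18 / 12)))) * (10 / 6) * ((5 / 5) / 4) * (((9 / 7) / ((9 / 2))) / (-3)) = -15721735 / 5544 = -2835.81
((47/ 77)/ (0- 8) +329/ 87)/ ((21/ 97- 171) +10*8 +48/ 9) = -19261775/ 444206224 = -0.04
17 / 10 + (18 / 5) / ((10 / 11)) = 5.66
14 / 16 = 7 / 8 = 0.88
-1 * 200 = -200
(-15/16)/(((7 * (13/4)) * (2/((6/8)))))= -45/2912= -0.02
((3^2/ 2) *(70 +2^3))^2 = 123201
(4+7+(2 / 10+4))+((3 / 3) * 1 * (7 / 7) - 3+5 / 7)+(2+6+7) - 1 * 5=837 / 35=23.91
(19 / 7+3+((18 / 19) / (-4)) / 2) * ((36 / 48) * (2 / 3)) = 2977 / 1064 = 2.80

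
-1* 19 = -19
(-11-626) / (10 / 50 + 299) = -3185 / 1496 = -2.13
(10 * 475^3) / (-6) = -535859375 / 3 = -178619791.67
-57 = -57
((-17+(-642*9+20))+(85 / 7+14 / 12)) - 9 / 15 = -1210081 / 210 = -5762.29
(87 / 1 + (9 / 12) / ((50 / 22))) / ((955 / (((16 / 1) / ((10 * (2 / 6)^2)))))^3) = 814893696 / 2721824609375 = 0.00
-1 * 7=-7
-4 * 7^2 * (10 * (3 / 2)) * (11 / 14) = -2310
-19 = -19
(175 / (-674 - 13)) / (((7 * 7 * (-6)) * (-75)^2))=1 / 6492150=0.00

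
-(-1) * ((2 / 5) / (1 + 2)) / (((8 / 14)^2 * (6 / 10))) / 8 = 0.09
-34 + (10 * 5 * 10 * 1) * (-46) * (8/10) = -18434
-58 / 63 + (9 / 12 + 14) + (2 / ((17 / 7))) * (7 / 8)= 15583 / 1071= 14.55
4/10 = 2/5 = 0.40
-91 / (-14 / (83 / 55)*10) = 1079 / 1100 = 0.98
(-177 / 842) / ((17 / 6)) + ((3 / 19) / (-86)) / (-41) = -35552343 / 479476058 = -0.07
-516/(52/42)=-5418/13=-416.77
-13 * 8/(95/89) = -9256/95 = -97.43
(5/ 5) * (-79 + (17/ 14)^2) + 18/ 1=-11667/ 196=-59.53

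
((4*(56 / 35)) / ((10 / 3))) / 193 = 48 / 4825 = 0.01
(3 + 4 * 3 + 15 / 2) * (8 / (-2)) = -90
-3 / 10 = -0.30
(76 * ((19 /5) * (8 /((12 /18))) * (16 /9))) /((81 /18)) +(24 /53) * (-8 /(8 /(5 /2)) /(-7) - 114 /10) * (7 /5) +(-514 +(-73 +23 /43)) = 775.66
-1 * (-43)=43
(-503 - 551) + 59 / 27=-28399 / 27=-1051.81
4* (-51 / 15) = -68 / 5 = -13.60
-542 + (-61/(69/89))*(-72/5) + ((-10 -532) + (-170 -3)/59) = 312629/6785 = 46.08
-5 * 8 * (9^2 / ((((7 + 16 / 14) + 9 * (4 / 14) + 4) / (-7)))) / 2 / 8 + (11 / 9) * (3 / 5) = 299941 / 3090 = 97.07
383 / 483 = 0.79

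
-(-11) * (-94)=-1034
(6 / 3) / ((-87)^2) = 0.00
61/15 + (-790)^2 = 9361561/15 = 624104.07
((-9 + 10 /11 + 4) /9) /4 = -0.11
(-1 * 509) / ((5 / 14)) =-7126 / 5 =-1425.20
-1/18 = -0.06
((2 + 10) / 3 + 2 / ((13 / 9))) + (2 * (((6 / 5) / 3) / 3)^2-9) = -10471 / 2925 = -3.58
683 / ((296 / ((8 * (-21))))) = -14343 / 37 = -387.65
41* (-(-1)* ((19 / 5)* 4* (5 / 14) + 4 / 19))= 30750 / 133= 231.20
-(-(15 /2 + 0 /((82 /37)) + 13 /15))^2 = -70.00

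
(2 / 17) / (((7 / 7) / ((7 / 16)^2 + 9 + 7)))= 4145 / 2176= 1.90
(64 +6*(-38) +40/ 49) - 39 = -9907/ 49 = -202.18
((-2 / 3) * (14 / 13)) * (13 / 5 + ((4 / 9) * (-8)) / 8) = -2716 / 1755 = -1.55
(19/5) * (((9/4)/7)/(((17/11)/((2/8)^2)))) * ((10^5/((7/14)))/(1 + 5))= 1646.53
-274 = -274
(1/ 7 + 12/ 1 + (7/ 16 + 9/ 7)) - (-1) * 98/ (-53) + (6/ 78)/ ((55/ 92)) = 51549207/ 4244240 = 12.15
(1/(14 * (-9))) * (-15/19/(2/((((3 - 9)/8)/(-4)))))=5/8512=0.00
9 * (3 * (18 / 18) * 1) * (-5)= -135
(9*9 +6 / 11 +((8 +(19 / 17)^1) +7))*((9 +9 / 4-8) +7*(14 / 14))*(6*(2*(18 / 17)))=40434282 / 3179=12719.18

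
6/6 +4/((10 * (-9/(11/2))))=34/45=0.76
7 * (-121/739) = -847/739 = -1.15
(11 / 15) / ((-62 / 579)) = -2123 / 310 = -6.85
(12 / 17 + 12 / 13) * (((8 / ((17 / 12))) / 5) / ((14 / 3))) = 10368 / 26299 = 0.39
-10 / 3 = -3.33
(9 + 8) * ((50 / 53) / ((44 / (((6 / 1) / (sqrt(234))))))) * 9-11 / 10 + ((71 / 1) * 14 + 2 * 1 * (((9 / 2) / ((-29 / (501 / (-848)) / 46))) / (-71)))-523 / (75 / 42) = 3825 * sqrt(26) / 15158 + 15275623833 / 21825400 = 701.19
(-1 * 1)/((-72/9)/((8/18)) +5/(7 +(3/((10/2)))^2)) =184/3187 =0.06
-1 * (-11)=11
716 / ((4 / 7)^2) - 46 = 8587 / 4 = 2146.75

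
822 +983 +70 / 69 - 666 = 1140.01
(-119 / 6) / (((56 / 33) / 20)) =-935 / 4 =-233.75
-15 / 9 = -1.67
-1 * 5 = -5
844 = 844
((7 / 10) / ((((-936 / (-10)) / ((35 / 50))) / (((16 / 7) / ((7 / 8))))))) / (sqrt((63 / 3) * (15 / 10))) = 8 * sqrt(14) / 12285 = 0.00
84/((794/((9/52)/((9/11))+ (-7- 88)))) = -103509/10322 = -10.03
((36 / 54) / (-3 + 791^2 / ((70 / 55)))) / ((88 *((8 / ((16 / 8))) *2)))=1 / 519133296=0.00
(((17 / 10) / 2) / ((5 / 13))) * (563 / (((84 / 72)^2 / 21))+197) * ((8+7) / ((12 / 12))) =41227329 / 140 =294480.92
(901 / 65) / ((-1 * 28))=-0.50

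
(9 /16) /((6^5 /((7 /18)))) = 7 /248832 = 0.00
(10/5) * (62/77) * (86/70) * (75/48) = 6665/2156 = 3.09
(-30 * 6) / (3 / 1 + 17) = -9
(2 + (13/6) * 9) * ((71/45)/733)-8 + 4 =-260827/65970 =-3.95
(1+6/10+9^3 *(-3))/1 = -10927/5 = -2185.40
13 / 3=4.33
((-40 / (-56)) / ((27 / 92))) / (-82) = -230 / 7749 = -0.03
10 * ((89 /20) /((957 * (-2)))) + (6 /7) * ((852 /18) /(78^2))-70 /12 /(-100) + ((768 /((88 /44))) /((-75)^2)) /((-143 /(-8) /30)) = 530943059 /3396393000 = 0.16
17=17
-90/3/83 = -30/83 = -0.36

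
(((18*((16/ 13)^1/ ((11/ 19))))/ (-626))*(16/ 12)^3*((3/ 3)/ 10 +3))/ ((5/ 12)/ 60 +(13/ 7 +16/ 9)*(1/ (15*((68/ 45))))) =-1722556416/ 641620265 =-2.68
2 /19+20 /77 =534 /1463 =0.37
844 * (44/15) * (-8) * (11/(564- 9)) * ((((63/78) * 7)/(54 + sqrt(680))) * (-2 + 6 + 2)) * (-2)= 4323521664/6721975- 160130432 * sqrt(170)/6721975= 332.59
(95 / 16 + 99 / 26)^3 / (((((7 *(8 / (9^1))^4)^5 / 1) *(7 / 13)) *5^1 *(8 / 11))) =1113792066301607230599920804913 / 3755732253759564814683775959040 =0.30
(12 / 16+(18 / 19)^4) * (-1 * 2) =-810867 / 260642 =-3.11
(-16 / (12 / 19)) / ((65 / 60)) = -304 / 13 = -23.38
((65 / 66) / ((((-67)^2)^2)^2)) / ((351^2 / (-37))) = -185 / 253988023093482925962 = -0.00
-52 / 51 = -1.02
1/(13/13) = 1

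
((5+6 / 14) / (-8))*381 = -7239 / 28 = -258.54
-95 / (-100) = 19 / 20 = 0.95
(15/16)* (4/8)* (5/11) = 75/352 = 0.21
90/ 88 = 45/ 44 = 1.02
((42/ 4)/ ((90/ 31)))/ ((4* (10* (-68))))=-217/ 163200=-0.00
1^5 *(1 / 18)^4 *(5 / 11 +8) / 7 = 31 / 2694384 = 0.00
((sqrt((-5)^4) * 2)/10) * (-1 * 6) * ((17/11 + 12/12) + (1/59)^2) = -2924370/38291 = -76.37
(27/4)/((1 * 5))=27/20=1.35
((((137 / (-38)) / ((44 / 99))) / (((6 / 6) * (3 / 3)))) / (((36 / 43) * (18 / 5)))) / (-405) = 5891 / 886464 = 0.01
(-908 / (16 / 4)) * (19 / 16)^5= -562074473 / 1048576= -536.04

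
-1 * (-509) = 509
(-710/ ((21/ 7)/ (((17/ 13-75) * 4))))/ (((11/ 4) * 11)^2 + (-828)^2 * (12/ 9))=43531520/ 570976887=0.08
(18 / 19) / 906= 3 / 2869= 0.00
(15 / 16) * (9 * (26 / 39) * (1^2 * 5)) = 225 / 8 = 28.12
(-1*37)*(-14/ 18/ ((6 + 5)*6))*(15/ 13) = 1295/ 2574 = 0.50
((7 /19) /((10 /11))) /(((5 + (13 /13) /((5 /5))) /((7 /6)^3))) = 26411 /246240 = 0.11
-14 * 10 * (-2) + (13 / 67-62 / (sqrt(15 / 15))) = 14619 / 67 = 218.19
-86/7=-12.29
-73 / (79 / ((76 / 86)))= -2774 / 3397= -0.82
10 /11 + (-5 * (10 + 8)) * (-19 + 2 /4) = 18325 /11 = 1665.91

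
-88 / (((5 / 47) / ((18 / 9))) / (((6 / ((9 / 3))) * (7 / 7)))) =-16544 / 5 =-3308.80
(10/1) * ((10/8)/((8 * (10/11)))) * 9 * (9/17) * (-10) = -22275/272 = -81.89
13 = 13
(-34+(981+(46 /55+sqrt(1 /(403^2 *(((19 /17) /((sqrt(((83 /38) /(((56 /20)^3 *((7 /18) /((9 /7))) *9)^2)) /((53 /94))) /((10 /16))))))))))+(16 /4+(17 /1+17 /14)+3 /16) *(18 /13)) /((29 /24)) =360 *sqrt(238) *53^(3 /4) *74119^(1 /4) /4036701487+9044613 /11165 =810.09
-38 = -38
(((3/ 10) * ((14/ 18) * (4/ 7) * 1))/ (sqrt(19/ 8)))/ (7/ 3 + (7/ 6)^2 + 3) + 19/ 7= 48 * sqrt(38)/ 22895 + 19/ 7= 2.73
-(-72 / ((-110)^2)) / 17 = 0.00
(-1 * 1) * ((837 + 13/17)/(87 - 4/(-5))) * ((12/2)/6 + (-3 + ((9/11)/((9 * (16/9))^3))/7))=22458743875/1176885248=19.08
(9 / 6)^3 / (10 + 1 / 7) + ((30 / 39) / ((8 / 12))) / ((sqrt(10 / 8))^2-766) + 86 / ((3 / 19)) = 36930675553 / 67762968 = 545.00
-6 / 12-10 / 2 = -11 / 2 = -5.50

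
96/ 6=16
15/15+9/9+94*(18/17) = 1726/17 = 101.53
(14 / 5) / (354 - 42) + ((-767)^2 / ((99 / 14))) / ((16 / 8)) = 41596.20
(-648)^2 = 419904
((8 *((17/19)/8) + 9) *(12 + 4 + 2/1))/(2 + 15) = 3384/323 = 10.48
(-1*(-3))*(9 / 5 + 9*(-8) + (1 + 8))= -918 / 5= -183.60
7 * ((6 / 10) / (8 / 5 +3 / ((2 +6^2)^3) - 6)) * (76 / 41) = -87575712 / 49493929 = -1.77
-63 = -63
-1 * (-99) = 99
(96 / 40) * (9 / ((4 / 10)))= 54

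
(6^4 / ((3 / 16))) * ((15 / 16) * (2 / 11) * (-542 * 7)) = -4470021.82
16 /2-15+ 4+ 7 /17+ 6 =58 /17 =3.41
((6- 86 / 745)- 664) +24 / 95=-9312048 / 14155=-657.86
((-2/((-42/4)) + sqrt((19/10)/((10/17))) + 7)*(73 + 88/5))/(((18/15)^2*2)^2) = 3775*sqrt(323)/3456 + 2850125/36288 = 98.17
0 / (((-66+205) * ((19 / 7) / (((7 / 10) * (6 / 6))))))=0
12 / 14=6 / 7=0.86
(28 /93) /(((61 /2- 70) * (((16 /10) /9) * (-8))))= 105 /19592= 0.01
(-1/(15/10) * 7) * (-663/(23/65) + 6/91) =8743.61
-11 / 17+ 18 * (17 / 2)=152.35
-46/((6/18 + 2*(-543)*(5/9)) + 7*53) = 23/116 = 0.20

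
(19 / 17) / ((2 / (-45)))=-855 / 34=-25.15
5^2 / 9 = 25 / 9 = 2.78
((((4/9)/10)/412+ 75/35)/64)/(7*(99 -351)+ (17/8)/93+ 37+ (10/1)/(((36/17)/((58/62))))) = -4310767/221765353040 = -0.00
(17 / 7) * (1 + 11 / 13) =408 / 91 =4.48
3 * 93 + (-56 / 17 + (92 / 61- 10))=267.21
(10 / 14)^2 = 0.51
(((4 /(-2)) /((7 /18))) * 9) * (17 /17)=-324 /7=-46.29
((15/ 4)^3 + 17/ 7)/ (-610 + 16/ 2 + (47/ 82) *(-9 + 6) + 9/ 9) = -1013233/ 11070752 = -0.09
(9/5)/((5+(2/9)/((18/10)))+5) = 0.18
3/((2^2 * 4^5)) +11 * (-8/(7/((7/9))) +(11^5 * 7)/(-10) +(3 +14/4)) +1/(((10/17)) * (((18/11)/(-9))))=-228564233081/184320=-1240040.33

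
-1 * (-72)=72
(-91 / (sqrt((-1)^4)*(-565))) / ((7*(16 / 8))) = 0.01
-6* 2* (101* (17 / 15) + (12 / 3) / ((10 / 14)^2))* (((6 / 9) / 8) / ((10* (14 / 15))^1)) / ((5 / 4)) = -9173 / 875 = -10.48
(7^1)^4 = 2401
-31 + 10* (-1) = -41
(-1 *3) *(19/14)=-57/14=-4.07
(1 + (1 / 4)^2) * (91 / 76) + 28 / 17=60347 / 20672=2.92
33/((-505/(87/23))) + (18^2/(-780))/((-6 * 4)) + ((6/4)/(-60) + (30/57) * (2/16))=-2169847/11475620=-0.19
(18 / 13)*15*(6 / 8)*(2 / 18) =45 / 26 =1.73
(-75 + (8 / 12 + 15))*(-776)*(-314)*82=-3556519744 / 3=-1185506581.33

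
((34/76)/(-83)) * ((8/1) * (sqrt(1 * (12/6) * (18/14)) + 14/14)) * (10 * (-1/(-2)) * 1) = -1020 * sqrt(14)/11039- 340/1577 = -0.56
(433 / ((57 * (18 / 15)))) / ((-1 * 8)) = -2165 / 2736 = -0.79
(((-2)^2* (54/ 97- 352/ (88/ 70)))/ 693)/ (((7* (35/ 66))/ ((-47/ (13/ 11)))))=112110416/ 6487845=17.28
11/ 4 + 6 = 35/ 4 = 8.75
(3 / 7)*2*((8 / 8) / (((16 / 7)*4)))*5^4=1875 / 32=58.59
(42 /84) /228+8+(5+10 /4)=7069 /456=15.50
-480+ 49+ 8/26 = -5599/13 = -430.69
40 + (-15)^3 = -3335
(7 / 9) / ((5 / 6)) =14 / 15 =0.93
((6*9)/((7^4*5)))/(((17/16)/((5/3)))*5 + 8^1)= 864/2148895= 0.00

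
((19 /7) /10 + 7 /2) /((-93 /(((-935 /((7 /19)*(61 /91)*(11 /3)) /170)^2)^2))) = -3316389390171 /60090949940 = -55.19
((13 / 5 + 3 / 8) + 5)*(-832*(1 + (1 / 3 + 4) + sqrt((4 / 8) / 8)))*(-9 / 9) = 555698 / 15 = 37046.53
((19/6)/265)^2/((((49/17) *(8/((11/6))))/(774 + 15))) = 17754341/1982030400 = 0.01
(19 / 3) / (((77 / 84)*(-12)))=-19 / 33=-0.58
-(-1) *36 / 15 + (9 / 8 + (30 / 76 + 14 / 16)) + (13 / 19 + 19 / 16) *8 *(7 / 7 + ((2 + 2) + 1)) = 17981 / 190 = 94.64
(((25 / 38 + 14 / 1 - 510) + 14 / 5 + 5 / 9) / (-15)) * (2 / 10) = 841297 / 128250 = 6.56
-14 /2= -7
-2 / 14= -1 / 7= -0.14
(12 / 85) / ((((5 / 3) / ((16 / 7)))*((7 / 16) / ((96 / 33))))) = 294912 / 229075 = 1.29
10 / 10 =1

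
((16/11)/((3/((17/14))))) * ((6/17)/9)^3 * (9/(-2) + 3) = -32/600831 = -0.00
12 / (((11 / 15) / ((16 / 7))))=2880 / 77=37.40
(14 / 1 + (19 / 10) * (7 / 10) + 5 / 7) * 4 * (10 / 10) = 11231 / 175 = 64.18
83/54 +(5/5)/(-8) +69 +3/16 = 30499/432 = 70.60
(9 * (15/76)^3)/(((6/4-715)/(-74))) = 1123875/156604688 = 0.01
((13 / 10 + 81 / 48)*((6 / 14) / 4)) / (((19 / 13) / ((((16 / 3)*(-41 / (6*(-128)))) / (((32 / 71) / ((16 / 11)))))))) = 9044477 / 44943360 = 0.20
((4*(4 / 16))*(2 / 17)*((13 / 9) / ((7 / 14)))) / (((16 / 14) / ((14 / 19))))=637 / 2907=0.22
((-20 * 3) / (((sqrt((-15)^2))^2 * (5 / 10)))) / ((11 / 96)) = -256 / 55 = -4.65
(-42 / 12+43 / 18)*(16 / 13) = -1.37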